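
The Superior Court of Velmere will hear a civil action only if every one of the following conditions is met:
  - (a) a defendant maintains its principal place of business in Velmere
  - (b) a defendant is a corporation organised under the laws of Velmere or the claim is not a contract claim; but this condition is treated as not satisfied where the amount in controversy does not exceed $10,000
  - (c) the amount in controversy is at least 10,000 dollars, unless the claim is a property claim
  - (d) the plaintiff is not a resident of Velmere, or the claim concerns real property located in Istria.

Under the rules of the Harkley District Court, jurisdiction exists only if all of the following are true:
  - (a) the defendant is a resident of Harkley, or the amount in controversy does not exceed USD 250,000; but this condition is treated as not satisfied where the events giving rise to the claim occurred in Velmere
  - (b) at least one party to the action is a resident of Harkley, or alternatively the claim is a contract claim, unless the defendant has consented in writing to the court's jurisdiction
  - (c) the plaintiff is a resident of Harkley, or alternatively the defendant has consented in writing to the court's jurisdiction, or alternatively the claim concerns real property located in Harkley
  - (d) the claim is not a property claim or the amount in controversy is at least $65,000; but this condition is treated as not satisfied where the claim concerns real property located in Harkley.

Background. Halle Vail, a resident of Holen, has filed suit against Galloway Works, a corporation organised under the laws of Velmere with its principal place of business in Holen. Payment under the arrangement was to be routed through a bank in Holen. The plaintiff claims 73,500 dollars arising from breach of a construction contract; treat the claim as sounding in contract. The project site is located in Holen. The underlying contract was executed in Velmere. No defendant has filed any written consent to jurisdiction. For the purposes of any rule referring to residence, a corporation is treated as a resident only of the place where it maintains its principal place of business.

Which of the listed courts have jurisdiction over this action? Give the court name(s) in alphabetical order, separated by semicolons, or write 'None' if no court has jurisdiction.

None

The Superior Court of Velmere:
  (a) The corporate defendant(s) have their principal place of business in Holen, not Velmere. Condition not met.
  (b) Galloway Works is organised under the laws of Velmere, so this disjunct is met. The exception is not triggered, since the amount in controversy is $73,500, above the 10,000 dollars ceiling. Met.
  (c) The amount in controversy is $73,500, which meets the USD 10,000 floor. Satisfied.
  (d) The plaintiff resides in Holen, which is not Velmere, so this disjunct is met. Satisfied.
  → At least one condition fails; no jurisdiction.
The Harkley District Court:
  (a) The amount in controversy is 73,500 dollars, within the USD 250,000 ceiling, so this disjunct is met. The carve-out does not apply: the operative events occurred in Holen, not Velmere. Met.
  (b) The claim is a contract claim, so one alternative holds. Satisfied.
  (c) The plaintiff resides in Holen, not Harkley; no such written consent has been filed; the claim does not concern real property — every alternative fails. Not satisfied.
  (d) The claim is a contract claim, not a property claim, so one alternative holds. And the carve-out is inapplicable — the claim does not concern real property. Condition met.
  → Not every requirement is met — no jurisdiction.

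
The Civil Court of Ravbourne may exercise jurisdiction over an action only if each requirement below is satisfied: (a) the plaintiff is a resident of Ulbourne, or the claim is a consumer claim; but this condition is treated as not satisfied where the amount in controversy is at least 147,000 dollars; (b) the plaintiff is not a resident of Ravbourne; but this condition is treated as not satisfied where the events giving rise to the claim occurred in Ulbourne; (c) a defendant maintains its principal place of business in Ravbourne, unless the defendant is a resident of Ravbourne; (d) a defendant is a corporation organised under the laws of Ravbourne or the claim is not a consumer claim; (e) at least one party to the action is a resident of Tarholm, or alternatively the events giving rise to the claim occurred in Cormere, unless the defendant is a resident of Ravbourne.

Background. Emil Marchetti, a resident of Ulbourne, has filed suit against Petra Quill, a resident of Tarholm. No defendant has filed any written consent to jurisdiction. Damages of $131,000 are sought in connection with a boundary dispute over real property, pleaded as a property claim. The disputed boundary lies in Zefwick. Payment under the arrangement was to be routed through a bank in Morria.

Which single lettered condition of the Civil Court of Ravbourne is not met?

(c)

The Civil Court of Ravbourne:
  (a) The plaintiff resides in Ulbourne, which satisfies one of the alternatives. And the carve-out is inapplicable — the amount in controversy is 131,000 dollars, below the 147,000 dollars floor. Condition met.
  (b) The plaintiff resides in Ulbourne, which is not Ravbourne. The exception is not triggered, since the operative events occurred in Zefwick, not Ulbourne. Met.
  (c) No defendant is a corporation. And the defendant resides in Tarholm, not Ravbourne, so the proviso does not save it. Condition not met.
  (d) The claim is a property claim, not a consumer claim, which satisfies one of the alternatives. Condition met.
  (e) Petra Quill resides in Tarholm, so this disjunct is met. Satisfied.
Only condition (c) fails.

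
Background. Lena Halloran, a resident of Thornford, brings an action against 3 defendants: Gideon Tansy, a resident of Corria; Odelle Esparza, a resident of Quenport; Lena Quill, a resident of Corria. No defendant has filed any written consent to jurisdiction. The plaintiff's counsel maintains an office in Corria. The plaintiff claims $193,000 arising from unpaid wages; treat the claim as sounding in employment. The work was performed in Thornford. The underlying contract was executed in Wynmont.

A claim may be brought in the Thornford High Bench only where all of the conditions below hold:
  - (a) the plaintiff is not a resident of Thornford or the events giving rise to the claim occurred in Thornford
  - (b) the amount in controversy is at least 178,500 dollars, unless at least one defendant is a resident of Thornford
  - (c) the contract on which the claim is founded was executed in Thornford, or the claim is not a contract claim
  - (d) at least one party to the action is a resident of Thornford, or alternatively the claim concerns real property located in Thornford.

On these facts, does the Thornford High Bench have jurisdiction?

Yes

The Thornford High Bench:
  (a) The operative events occurred in Thornford, so this disjunct is met. Satisfied.
  (b) The amount in controversy is $193,000, which meets the USD 178,500 floor. Satisfied.
  (c) The claim is an employment claim, not a contract claim, so this disjunct is met. Met.
  (d) Lena Halloran resides in Thornford, so this disjunct is met. Met.
  → The court has jurisdiction.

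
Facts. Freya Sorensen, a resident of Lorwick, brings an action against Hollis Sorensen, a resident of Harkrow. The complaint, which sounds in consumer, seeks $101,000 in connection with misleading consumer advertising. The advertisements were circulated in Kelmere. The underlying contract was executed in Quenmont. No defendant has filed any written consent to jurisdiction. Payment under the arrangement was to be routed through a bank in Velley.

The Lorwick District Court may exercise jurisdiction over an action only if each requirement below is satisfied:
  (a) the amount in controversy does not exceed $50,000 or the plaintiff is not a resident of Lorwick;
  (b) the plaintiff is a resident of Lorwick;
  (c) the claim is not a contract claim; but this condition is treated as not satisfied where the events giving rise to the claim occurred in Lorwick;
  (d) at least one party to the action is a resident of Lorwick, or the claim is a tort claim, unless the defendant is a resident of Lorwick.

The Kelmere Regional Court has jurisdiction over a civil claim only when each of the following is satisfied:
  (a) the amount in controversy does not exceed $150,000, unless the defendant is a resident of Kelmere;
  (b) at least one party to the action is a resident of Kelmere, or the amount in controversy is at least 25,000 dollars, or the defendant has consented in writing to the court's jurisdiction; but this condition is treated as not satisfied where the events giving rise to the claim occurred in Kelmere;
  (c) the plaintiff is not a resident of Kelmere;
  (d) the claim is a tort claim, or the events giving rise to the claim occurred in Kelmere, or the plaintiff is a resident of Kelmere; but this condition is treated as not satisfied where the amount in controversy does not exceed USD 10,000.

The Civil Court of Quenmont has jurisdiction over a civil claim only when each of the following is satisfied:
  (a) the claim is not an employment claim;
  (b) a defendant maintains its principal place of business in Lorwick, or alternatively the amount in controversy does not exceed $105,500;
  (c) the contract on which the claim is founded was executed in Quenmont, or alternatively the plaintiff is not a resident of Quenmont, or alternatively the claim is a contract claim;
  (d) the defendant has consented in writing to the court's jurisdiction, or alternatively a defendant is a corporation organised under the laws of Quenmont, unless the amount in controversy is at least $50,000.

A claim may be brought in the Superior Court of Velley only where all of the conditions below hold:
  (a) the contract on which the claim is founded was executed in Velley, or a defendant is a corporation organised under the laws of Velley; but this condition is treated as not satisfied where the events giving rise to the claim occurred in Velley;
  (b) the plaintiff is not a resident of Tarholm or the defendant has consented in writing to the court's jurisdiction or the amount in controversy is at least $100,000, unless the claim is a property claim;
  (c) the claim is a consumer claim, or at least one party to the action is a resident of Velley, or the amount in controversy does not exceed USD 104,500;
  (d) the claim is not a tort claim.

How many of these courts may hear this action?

The Lorwick District Court:
  (a) The amount in controversy is USD 101,000, above the USD 50,000 ceiling; the plaintiff resides in Lorwick — no alternative holds. Condition not met.
  (b) The plaintiff resides in Lorwick. Condition met.
  (c) The claim is a consumer claim, not a contract claim. And the carve-out is inapplicable — the operative events occurred in Kelmere, not Lorwick. Condition met.
  (d) Freya Sorensen resides in Lorwick, so this disjunct is met. Condition met.
  → Not every requirement is met — no jurisdiction.
The Kelmere Regional Court:
  (a) The amount in controversy is $101,000, within the $150,000 ceiling. Condition met.
  (b) The amount in controversy is $101,000, which meets the 25,000 dollars floor, so this disjunct is met. However, the operative events occurred in Kelmere, which falls within the stated exception and so defeats the condition. Fails.
  (c) The plaintiff resides in Lorwick, which is not Kelmere. Satisfied.
  (d) The operative events occurred in Kelmere, so this disjunct is met. And the carve-out is inapplicable — the amount in controversy is $101,000, above the 10,000 dollars ceiling. Satisfied.
  → Not every requirement is met — no jurisdiction.
The Civil Court of Quenmont:
  (a) The claim is a consumer claim, not an employment claim. Met.
  (b) The amount in controversy is $101,000, within the USD 105,500 ceiling, which satisfies one of the alternatives. Met.
  (c) The contract was executed in Quenmont, so one alternative holds. Condition met.
  (d) No such written consent has been filed; no defendant is a corporation — no alternative holds. However, the amount in controversy is USD 101,000, which meets the $50,000 floor, so the 'unless' proviso supplies this condition. Condition met.
  → The court has jurisdiction.
The Superior Court of Velley:
  (a) The contract was executed in Quenmont, not Velley; no defendant is a corporation — none of the alternatives is met. Condition not met.
  (b) The plaintiff resides in Lorwick, which is not Tarholm, which satisfies one of the alternatives. Satisfied.
  (c) The claim is a consumer claim, so one alternative holds. Satisfied.
  (d) The claim is a consumer claim, not a tort claim. Condition met.
  → The court lacks jurisdiction.
Courts with jurisdiction: the Civil Court of Quenmont — 1 in total.

1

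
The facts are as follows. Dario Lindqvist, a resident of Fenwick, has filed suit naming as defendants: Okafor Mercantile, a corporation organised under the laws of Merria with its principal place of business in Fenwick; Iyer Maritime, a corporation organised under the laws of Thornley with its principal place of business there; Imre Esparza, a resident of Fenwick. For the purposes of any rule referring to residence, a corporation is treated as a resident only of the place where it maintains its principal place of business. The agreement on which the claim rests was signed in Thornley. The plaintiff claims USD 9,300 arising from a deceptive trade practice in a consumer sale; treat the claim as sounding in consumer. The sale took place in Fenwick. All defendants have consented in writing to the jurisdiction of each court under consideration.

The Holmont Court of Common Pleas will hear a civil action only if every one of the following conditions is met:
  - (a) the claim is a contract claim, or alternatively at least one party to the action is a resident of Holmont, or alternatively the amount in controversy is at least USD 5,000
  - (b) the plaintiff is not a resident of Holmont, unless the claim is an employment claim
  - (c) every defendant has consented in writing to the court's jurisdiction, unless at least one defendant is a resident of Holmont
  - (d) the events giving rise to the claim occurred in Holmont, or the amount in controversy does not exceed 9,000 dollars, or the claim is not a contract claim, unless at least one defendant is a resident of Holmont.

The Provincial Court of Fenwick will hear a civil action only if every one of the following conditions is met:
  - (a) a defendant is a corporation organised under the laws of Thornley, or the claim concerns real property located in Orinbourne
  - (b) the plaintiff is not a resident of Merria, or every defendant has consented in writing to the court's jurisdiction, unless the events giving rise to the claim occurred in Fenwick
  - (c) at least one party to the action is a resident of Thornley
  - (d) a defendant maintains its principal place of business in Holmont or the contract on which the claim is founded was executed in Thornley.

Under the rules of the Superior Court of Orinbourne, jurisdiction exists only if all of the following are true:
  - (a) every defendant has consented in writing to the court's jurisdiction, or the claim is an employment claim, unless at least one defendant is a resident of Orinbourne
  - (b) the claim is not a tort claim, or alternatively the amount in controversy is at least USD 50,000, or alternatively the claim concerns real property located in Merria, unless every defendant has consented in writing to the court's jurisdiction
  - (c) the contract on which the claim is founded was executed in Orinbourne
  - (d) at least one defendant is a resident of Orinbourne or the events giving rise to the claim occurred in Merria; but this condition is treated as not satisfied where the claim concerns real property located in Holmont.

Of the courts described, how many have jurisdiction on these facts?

The Holmont Court of Common Pleas:
  (a) The amount in controversy is USD 9,300, which meets the $5,000 floor, so this disjunct is met. Satisfied.
  (b) The plaintiff resides in Fenwick, which is not Holmont. Condition met.
  (c) Every defendant has filed written consent. Condition met.
  (d) The claim is a consumer claim, not a contract claim, which satisfies one of the alternatives. Met.
  → The court has jurisdiction.
The Provincial Court of Fenwick:
  (a) Iyer Maritime is organised under the laws of Thornley, so this disjunct is met. Condition met.
  (b) The plaintiff resides in Fenwick, which is not Merria, so this disjunct is met. Condition met.
  (c) Iyer Maritime resides in Thornley. Satisfied.
  (d) The contract was executed in Thornley, so this disjunct is met. Condition met.
  → Jurisdiction lies.
The Superior Court of Orinbourne:
  (a) Every defendant has filed written consent, so one alternative holds. Satisfied.
  (b) The claim is a consumer claim, not a tort claim — that alternative is enough. Condition met.
  (c) The contract was executed in Thornley, not Orinbourne. Condition not met.
  (d) No defendant resides in Orinbourne (they reside in Fenwick, Thornley, Fenwick); the operative events occurred in Fenwick, not Merria — none of the alternatives is met. Condition not met.
  → At least one condition fails; no jurisdiction.
Courts with jurisdiction: the Holmont Court of Common Pleas, the Provincial Court of Fenwick — 2 in total.

2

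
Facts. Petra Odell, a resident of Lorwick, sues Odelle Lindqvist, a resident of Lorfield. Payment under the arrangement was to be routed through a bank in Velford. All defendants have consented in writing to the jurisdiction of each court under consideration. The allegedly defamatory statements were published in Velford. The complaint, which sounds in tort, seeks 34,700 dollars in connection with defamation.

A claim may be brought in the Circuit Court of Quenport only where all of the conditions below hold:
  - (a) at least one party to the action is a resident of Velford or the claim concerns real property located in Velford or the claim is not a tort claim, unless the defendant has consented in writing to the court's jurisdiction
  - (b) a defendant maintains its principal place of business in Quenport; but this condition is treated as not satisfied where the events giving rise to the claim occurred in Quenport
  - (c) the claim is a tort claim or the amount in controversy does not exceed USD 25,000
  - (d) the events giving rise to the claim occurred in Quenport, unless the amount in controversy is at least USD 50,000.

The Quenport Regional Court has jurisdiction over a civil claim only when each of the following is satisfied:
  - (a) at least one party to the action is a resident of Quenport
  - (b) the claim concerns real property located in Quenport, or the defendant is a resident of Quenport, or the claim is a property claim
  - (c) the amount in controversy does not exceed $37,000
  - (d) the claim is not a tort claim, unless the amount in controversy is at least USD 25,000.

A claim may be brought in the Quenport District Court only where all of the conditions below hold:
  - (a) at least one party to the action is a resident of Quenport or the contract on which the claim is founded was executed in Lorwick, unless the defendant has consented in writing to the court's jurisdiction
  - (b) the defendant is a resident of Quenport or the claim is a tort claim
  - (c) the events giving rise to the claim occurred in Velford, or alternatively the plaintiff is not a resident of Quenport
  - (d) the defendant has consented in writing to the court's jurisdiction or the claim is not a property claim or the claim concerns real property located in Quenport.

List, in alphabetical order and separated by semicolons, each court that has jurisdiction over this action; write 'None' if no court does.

the Quenport District Court

The Circuit Court of Quenport:
  (a) No party resides in Velford; the claim does not concern real property; the claim is a tort claim — every alternative fails. The proviso rescues it, though: every defendant has filed written consent. Met.
  (b) No defendant is a corporation. Condition not met.
  (c) The claim is a tort claim, so one alternative holds. Met.
  (d) The operative events occurred in Velford, not Quenport. Nor does the 'unless' clause help: the amount in controversy is 34,700 dollars, below the $50,000 floor. Condition not met.
  → The court lacks jurisdiction.
The Quenport Regional Court:
  (a) No party resides in Quenport. Not satisfied.
  (b) The claim does not concern real property; the defendant resides in Lorfield, not Quenport; the claim is a tort claim, not a property claim — no alternative holds. Not met.
  (c) The amount in controversy is $34,700, within the USD 37,000 ceiling. Condition met.
  (d) The claim is a tort claim. The proviso rescues it, though: the amount in controversy is 34,700 dollars, which meets the 25,000 dollars floor. Condition met.
  → The court lacks jurisdiction.
The Quenport District Court:
  (a) No party resides in Quenport; no contract (and hence no place of execution) is alleged — no alternative holds. The proviso rescues it, though: every defendant has filed written consent. Condition met.
  (b) The claim is a tort claim, so one alternative holds. Condition met.
  (c) The operative events occurred in Velford — that alternative is enough. Met.
  (d) Every defendant has filed written consent, so one alternative holds. Satisfied.
  → The court has jurisdiction.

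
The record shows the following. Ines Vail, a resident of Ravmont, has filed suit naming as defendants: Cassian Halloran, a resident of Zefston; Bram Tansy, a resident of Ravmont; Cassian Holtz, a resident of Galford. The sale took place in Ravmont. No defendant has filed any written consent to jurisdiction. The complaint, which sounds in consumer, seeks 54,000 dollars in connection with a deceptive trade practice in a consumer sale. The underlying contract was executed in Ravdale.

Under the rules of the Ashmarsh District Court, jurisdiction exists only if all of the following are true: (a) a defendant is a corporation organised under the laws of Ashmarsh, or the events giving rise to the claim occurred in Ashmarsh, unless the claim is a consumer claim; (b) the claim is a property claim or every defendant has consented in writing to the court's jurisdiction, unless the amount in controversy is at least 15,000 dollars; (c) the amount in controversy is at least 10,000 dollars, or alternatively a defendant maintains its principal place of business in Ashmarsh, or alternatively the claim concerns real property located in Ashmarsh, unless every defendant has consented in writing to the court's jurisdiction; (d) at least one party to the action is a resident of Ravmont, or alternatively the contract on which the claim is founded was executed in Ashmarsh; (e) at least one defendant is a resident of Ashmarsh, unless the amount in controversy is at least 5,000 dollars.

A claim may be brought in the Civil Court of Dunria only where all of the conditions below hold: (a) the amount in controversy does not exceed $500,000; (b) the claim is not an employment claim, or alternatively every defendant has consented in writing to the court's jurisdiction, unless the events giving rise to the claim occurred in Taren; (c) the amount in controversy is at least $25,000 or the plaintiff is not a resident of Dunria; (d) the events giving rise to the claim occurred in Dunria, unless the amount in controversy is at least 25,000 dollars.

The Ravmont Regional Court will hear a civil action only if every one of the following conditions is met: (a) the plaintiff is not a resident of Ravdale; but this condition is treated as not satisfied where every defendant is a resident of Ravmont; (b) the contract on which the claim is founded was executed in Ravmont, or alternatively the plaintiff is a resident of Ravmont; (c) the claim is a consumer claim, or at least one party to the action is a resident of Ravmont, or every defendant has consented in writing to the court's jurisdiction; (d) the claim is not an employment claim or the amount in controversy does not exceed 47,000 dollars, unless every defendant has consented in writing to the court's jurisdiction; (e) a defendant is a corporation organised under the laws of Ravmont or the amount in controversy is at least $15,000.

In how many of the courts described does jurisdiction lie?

The Ashmarsh District Court:
  (a) No defendant is a corporation; the operative events occurred in Ravmont, not Ashmarsh — every alternative fails. But the claim is a consumer claim, and the 'unless' clause therefore excuses the requirement. Met.
  (b) The claim is a consumer claim, not a property claim; no such written consent has been filed — every alternative fails. But the amount in controversy is USD 54,000, which meets the USD 15,000 floor, and the 'unless' clause therefore excuses the requirement. Satisfied.
  (c) The amount in controversy is USD 54,000, which meets the $10,000 floor, so this disjunct is met. Met.
  (d) Ines Vail resides in Ravmont, so one alternative holds. Met.
  (e) No defendant resides in Ashmarsh (they reside in Zefston, Ravmont, Galford). However, the amount in controversy is 54,000 dollars, which meets the USD 5,000 floor, so the 'unless' proviso supplies this condition. Met.
  → Every requirement is satisfied — jurisdiction.
The Civil Court of Dunria:
  (a) The amount in controversy is USD 54,000, within the 500,000 dollars ceiling. Met.
  (b) The claim is a consumer claim, not an employment claim — that alternative is enough. Met.
  (c) The amount in controversy is 54,000 dollars, which meets the $25,000 floor, so one alternative holds. Condition met.
  (d) The operative events occurred in Ravmont, not Dunria. But the amount in controversy is 54,000 dollars, which meets the USD 25,000 floor, and the 'unless' clause therefore excuses the requirement. Condition met.
  → Jurisdiction lies.
The Ravmont Regional Court:
  (a) The plaintiff resides in Ravmont, which is not Ravdale. The carve-out does not apply: the defendants reside as follows — Cassian Halloran in Zefston, Bram Tansy in Ravmont, Cassian Holtz in Galford — not all in Ravmont. Condition met.
  (b) The plaintiff resides in Ravmont — that alternative is enough. Condition met.
  (c) The claim is a consumer claim, so this disjunct is met. Condition met.
  (d) The claim is a consumer claim, not an employment claim, which satisfies one of the alternatives. Condition met.
  (e) The amount in controversy is USD 54,000, which meets the USD 15,000 floor, which satisfies one of the alternatives. Satisfied.
  → Every requirement is satisfied — jurisdiction.
Courts with jurisdiction: the Ashmarsh District Court, the Civil Court of Dunria, the Ravmont Regional Court — 3 in total.

3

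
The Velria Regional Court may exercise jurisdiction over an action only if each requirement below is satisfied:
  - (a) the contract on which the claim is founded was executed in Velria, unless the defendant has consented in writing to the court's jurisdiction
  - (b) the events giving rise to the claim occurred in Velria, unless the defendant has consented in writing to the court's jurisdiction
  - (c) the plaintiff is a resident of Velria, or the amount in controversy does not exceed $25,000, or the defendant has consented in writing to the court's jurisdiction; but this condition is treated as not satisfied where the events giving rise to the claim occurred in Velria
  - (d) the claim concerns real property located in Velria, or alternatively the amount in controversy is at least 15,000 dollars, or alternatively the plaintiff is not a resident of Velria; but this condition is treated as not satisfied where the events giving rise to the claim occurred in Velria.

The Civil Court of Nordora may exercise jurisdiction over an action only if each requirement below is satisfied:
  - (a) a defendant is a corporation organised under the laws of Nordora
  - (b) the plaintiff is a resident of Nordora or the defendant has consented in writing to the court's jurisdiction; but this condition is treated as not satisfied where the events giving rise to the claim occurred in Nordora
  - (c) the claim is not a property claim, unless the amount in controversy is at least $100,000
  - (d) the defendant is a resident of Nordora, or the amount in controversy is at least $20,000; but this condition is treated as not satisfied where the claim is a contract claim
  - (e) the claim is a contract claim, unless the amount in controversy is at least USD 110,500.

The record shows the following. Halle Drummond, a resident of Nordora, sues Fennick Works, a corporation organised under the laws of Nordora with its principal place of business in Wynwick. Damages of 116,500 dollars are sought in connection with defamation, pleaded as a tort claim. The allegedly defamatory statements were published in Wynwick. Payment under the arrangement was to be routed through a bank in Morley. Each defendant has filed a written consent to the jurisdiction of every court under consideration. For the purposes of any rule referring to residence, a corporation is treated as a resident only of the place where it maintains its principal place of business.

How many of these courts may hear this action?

2

The Velria Regional Court:
  (a) No contract (and hence no place of execution) is alleged. However, every defendant has filed written consent, so the 'unless' proviso supplies this condition. Met.
  (b) The operative events occurred in Wynwick, not Velria. However, every defendant has filed written consent, so the 'unless' proviso supplies this condition. Met.
  (c) Every defendant has filed written consent — that alternative is enough. And the carve-out is inapplicable — the operative events occurred in Wynwick, not Velria. Met.
  (d) The amount in controversy is 116,500 dollars, which meets the $15,000 floor — that alternative is enough. The exception is not triggered, since the operative events occurred in Wynwick, not Velria. Condition met.
  → Every requirement is satisfied — jurisdiction.
The Civil Court of Nordora:
  (a) Fennick Works is organised under the laws of Nordora. Met.
  (b) The plaintiff resides in Nordora, so one alternative holds. And the carve-out is inapplicable — the operative events occurred in Wynwick, not Nordora. Condition met.
  (c) The claim is a tort claim, not a property claim. Condition met.
  (d) The amount in controversy is USD 116,500, which meets the 20,000 dollars floor, which satisfies one of the alternatives. And the carve-out is inapplicable — the claim is a tort claim, not a contract claim. Met.
  (e) The claim is a tort claim, not a contract claim. The proviso rescues it, though: the amount in controversy is $116,500, which meets the USD 110,500 floor. Satisfied.
  → Every requirement is satisfied — jurisdiction.
Courts with jurisdiction: the Velria Regional Court, the Civil Court of Nordora — 2 in total.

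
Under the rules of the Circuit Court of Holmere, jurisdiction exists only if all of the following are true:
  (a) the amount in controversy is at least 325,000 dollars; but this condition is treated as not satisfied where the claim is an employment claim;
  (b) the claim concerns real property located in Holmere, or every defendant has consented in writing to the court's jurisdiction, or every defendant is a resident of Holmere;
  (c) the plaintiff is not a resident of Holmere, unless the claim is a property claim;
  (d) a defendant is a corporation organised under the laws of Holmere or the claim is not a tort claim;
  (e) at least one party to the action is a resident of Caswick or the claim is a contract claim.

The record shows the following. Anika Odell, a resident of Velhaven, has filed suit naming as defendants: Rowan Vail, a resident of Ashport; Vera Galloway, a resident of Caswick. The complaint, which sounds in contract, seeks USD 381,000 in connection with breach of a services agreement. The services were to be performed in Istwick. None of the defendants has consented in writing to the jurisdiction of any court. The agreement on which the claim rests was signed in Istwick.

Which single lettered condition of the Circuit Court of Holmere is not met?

(b)

The Circuit Court of Holmere:
  (a) The amount in controversy is USD 381,000, which meets the 325,000 dollars floor. And the carve-out is inapplicable — the claim is a contract claim, not an employment claim. Condition met.
  (b) The claim does not concern real property; no such written consent has been filed; the defendants reside as follows — Rowan Vail in Ashport, Vera Galloway in Caswick — not all in Holmere — no alternative holds. Not met.
  (c) The plaintiff resides in Velhaven, which is not Holmere. Condition met.
  (d) The claim is a contract claim, not a tort claim — that alternative is enough. Met.
  (e) Vera Galloway resides in Caswick, which satisfies one of the alternatives. Condition met.
Only condition (b) fails.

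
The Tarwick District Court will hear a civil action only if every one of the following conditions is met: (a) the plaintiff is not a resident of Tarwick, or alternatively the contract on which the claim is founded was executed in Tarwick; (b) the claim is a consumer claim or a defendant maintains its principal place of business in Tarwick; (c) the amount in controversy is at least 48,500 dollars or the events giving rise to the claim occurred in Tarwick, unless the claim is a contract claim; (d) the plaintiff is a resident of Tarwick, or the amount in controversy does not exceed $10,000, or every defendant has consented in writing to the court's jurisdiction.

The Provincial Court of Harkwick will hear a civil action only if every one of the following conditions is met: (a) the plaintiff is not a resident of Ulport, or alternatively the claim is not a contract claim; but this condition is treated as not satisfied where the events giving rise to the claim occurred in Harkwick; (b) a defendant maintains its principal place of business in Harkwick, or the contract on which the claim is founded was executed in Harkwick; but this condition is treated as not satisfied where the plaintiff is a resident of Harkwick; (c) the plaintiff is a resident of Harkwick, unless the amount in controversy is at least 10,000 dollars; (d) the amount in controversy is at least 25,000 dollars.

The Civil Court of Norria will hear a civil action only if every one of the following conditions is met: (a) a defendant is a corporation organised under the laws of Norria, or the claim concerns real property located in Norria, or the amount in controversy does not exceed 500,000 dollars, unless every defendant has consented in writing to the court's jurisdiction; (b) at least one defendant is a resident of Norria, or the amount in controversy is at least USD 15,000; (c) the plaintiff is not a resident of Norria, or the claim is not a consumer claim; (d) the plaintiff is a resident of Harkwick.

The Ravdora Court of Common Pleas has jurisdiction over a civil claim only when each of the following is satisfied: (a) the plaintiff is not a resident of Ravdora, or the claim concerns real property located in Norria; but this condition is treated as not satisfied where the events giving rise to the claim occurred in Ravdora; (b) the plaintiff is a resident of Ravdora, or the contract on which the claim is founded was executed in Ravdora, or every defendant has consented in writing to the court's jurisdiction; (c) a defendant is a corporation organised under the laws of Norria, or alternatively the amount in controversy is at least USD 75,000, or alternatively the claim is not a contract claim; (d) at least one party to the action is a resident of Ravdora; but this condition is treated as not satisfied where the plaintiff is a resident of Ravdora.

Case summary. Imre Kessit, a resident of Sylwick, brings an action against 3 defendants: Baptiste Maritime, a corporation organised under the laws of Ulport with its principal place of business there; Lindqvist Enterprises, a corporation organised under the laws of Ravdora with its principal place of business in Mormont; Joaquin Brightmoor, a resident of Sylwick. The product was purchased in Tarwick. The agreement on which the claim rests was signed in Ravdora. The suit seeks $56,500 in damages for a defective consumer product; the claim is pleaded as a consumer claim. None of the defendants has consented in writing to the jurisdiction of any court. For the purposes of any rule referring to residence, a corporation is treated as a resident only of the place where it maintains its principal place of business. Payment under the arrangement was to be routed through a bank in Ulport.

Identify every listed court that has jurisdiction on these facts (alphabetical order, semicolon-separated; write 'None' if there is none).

None

The Tarwick District Court:
  (a) The plaintiff resides in Sylwick, which is not Tarwick, so one alternative holds. Condition met.
  (b) The claim is a consumer claim, so this disjunct is met. Condition met.
  (c) The amount in controversy is $56,500, which meets the 48,500 dollars floor, so this disjunct is met. Met.
  (d) The plaintiff resides in Sylwick, not Tarwick; the amount in controversy is $56,500, above the USD 10,000 ceiling; no such written consent has been filed — no alternative holds. Not satisfied.
  → No jurisdiction.
The Provincial Court of Harkwick:
  (a) The plaintiff resides in Sylwick, which is not Ulport, so one alternative holds. And the carve-out is inapplicable — the operative events occurred in Tarwick, not Harkwick. Satisfied.
  (b) The corporate defendant(s) have their principal place of business in Mormont, Ulport, not Harkwick; the contract was executed in Ravdora, not Harkwick — none of the alternatives is met. Condition not met.
  (c) The plaintiff resides in Sylwick, not Harkwick. However, the amount in controversy is 56,500 dollars, which meets the USD 10,000 floor, so the 'unless' proviso supplies this condition. Condition met.
  (d) The amount in controversy is USD 56,500, which meets the 25,000 dollars floor. Condition met.
  → No jurisdiction.
The Civil Court of Norria:
  (a) The amount in controversy is 56,500 dollars, within the $500,000 ceiling, so this disjunct is met. Met.
  (b) The amount in controversy is USD 56,500, which meets the 15,000 dollars floor — that alternative is enough. Satisfied.
  (c) The plaintiff resides in Sylwick, which is not Norria — that alternative is enough. Condition met.
  (d) The plaintiff resides in Sylwick, not Harkwick. Fails.
  → The court lacks jurisdiction.
The Ravdora Court of Common Pleas:
  (a) The plaintiff resides in Sylwick, which is not Ravdora, so this disjunct is met. The exception is not triggered, since the operative events occurred in Tarwick, not Ravdora. Met.
  (b) The contract was executed in Ravdora, so one alternative holds. Satisfied.
  (c) The claim is a consumer claim, not a contract claim, so one alternative holds. Condition met.
  (d) No party resides in Ravdora. Not met.
  → No jurisdiction.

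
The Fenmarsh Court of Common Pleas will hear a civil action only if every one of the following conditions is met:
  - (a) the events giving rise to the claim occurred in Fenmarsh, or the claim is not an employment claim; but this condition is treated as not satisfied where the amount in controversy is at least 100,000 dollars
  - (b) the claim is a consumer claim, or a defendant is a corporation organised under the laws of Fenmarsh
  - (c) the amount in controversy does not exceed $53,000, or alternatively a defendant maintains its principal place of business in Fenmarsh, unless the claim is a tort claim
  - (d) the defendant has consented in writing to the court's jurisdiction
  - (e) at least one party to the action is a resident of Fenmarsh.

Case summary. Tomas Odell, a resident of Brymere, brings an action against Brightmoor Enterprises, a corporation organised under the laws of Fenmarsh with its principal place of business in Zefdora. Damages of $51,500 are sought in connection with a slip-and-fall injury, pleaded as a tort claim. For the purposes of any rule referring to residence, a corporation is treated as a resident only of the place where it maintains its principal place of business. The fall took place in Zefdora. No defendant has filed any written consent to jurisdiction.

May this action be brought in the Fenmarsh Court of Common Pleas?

No

The Fenmarsh Court of Common Pleas:
  (a) The claim is a tort claim, not an employment claim, so one alternative holds. The exception is not triggered, since the amount in controversy is 51,500 dollars, below the 100,000 dollars floor. Condition met.
  (b) Brightmoor Enterprises is organised under the laws of Fenmarsh, so this disjunct is met. Met.
  (c) The amount in controversy is 51,500 dollars, within the USD 53,000 ceiling, so one alternative holds. Met.
  (d) No such written consent has been filed. Fails.
  (e) No party resides in Fenmarsh. Condition not met.
  → The court lacks jurisdiction.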